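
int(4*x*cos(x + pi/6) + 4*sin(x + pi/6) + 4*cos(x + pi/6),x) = (4*x + 4)*sin(x + pi/6) + C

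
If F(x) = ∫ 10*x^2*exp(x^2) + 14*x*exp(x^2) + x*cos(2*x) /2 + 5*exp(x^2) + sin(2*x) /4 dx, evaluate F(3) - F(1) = -12*E - sin(2)/4 + 3*sin(6)/4 + 22*exp(9)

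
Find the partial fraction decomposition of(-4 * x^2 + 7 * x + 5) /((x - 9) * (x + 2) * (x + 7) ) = -3/(x + 7) + 5/(11*(x + 2)) - 16/(11*(x - 9))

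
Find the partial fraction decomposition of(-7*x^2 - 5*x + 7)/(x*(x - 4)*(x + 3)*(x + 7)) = 43/(44*(x + 7)) - 41/(84*(x + 3)) - 125/(308*(x - 4)) - 1/(12*x)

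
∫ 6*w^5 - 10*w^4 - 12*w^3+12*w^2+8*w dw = w^6 - 2*w^5 - 3*w^4 + 4*w^3 + 4*w^2 + C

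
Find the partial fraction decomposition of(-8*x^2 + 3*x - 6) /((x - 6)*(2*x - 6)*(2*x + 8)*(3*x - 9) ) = 73/(2940*(x + 4)) + 407/(1764*(x - 3)) + 23/(84*(x - 3)^2) - 23/(90*(x - 6))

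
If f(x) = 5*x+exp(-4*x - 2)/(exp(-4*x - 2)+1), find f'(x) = (6*exp(4*x + 2) + 5*exp(8*x + 4) + 5)/(exp(4)*exp(8*x) + 2*exp(2)*exp(4*x) + 1)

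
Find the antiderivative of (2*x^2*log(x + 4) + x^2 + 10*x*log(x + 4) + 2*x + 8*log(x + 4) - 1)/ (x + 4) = ((x + 1)^2 - 2)*log(x + 4) + C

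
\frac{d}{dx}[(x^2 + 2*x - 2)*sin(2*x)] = 2*x^2*cos(2*x) + 2*x*sin(2*x) + 4*x*cos(2*x) + 2*sin(2*x) - 4*cos(2*x)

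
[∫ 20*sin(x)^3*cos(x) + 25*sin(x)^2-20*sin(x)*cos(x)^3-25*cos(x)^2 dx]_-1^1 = -25*sin(2)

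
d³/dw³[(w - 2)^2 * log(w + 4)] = (2*w^2 + 28*w + 152)/(w^3 + 12*w^2 + 48*w + 64)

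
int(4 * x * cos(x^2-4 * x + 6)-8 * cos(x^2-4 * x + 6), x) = 2*sin((x - 2)^2 + 2) + C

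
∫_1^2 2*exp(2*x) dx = -exp(2) + exp(4)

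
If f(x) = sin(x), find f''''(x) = sin(x)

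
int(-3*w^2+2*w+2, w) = -w^3 + w^2 + 2*w + C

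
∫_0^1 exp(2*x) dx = -1/2 + exp(2)/2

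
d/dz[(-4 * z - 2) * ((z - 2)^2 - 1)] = -12*z^2 + 28*z - 4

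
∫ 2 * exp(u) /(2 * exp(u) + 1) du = log(2*exp(u) + 1) + C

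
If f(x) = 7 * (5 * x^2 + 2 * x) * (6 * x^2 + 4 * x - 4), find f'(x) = 840*x^3 + 672*x^2 - 168*x - 56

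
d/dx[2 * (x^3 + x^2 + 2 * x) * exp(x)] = 2*x^3*exp(x) + 8*x^2*exp(x) + 8*x*exp(x) + 4*exp(x)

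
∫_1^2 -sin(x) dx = -cos(1) + cos(2)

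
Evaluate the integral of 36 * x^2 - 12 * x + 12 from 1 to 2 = 78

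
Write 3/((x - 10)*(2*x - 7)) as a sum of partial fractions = -6/(13*(2*x - 7)) + 3/(13*(x - 10))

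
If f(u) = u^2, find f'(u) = 2*u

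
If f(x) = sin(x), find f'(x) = cos(x)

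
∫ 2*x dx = x^2 + C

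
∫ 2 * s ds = s^2 + C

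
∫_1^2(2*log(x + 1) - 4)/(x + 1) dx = -(-2 + log(2))^2 + (-2 + log(3))^2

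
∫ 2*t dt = t^2 + C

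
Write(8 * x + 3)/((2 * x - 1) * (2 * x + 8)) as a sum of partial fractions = 7/(9*(2*x - 1)) + 29/(18*(x + 4))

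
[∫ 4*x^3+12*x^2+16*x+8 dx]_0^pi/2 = -4 + (1 + (1 + pi/2)^2)^2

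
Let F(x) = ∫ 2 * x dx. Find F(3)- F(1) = 8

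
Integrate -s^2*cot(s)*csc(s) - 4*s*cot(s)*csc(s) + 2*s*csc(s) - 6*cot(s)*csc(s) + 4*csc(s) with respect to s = ((s + 2)^2 + 2)*csc(s) + C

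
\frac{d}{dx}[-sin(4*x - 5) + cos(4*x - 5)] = -4*sin(4*x - 5) - 4*cos(4*x - 5)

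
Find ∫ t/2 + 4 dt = t^2/4 + 4*t + C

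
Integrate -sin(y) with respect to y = cos(y) + C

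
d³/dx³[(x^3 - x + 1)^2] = 120*x^3 - 48*x + 12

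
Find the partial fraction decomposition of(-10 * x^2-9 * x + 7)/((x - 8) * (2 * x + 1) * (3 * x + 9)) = -12/(85*(2*x + 1)) - 56/(165*(x + 3)) - 235/(187*(x - 8))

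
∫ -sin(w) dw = cos(w) + C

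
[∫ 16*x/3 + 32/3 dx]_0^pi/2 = -8 + (4 + 2*pi)*(pi/3 + 2)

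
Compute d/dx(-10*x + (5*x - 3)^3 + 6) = 375*x^2 - 450*x + 125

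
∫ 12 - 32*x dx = -16*x^2 + 12*x + C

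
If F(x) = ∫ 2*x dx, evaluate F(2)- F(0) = 4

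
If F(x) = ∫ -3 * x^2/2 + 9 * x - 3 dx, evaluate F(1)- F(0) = 1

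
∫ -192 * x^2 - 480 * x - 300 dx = -64*x^3 - 240*x^2 - 300*x + C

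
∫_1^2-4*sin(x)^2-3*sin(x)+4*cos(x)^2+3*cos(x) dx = -3*sqrt(2)*sin(pi/4 + 1) + 2*sin(4) + 3*cos(2) + sin(2)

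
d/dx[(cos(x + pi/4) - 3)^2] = 6*sin(x + pi/4) - cos(2*x)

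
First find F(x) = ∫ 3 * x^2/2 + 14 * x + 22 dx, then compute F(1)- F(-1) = 45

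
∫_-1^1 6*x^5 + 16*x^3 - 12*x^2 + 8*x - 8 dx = -24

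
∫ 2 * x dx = x^2 + C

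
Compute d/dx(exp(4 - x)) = -exp(4 - x)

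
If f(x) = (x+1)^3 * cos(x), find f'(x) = (x + 1)^2*(-x*sin(x) - sin(x) + 3*cos(x))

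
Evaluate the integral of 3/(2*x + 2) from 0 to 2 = log(27)/2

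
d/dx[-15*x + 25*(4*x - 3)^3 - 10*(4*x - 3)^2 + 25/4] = 4800*x^2 - 7520*x + 2925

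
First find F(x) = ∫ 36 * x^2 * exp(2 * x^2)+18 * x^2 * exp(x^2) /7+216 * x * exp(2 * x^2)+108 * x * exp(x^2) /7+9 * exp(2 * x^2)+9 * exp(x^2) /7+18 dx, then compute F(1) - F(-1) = 18*E/7 + 36 + 18*exp(2)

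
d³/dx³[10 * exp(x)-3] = 10*exp(x)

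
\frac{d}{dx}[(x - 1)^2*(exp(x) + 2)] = x^2*exp(x) + 4*x - exp(x) - 4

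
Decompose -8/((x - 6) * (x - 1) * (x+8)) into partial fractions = -4/(63*(x + 8)) + 8/(45*(x - 1)) - 4/(35*(x - 6))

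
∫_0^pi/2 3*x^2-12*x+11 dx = -pi/2 + (-2 + pi/2)^3 + 8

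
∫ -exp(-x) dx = exp(-x) + C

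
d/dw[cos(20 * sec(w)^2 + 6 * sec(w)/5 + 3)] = -40*sin(20*sec(w)^2 + 6*sec(w)/5 + 3)*tan(w)*sec(w)^2 - 6*sin(20*sec(w)^2 + 6*sec(w)/5 + 3)*tan(w)*sec(w)/5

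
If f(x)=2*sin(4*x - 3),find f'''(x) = -128*cos(4*x - 3)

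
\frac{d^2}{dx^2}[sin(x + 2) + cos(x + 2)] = -sin(x + 2) - cos(x + 2)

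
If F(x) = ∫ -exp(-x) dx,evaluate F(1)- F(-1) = -E + exp(-1)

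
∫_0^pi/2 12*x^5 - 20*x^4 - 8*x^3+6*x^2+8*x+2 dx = -pi^2/2 - pi - 2 + 2*(-pi^3/8 + 1 + pi/2 + pi^2/4)^2 + pi^3/4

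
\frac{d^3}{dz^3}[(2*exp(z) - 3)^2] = 32*exp(2*z) - 12*exp(z)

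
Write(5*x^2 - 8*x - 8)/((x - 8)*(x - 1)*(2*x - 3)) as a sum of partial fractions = 35/(13*(2*x - 3)) - 11/(7*(x - 1)) + 248/(91*(x - 8))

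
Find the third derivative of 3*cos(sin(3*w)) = 81*(3*sin(3*w)*cos(sin(3*w)) + sin(sin(3*w))*cos(3*w)^2 + sin(sin(3*w)))*cos(3*w)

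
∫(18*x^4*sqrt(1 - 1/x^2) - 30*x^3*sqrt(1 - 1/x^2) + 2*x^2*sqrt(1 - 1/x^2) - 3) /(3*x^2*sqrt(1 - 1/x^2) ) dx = 2*x^3 - 5*x^2 + 2*x/3 + acsc(x) + C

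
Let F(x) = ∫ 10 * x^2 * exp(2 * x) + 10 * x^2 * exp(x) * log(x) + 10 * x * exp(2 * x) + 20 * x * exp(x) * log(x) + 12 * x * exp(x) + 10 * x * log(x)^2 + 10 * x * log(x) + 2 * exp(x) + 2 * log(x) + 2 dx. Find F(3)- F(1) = -5*exp(2) - 2*E + 6*log(3) + 6*exp(3) + 5*(3*log(3) + 3*exp(3))^2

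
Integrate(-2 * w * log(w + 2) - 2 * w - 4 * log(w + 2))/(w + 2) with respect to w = -2*w*log(w + 2) + C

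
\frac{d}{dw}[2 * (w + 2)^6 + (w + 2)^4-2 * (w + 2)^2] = 12*w^5 + 120*w^4 + 484*w^3 + 984*w^2 + 1004*w + 408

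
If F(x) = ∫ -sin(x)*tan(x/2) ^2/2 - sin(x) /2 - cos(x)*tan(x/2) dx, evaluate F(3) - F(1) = -sin(3)*tan(3/2) + sin(1)*tan(1/2)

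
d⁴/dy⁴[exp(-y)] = exp(-y)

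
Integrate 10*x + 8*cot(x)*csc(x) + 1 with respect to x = 5*x^2 + x - 8*csc(x) + C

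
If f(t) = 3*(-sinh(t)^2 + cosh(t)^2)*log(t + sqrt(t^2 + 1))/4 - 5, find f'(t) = 3*(t + sqrt(t^2 + 1))/(4*t^2 + 4*t*sqrt(t^2 + 1) + 4)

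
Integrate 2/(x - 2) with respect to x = 2*log(x - 2) + C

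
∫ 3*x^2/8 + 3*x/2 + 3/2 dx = x^3/8 + 3*x^2/4 + 3*x/2 + C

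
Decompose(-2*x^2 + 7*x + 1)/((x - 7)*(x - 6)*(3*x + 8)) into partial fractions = -287/(754*(3*x + 8)) + 29/(26*(x - 6)) - 48/(29*(x - 7))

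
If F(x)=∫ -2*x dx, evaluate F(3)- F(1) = -8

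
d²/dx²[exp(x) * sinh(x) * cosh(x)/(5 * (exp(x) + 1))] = (2*exp(2*x)*sinh(2*x) + 7*exp(x)*sinh(2*x)/2 + 2*exp(x)*cosh(2*x) + 5*sinh(2*x)/2 + 2*cosh(2*x))*exp(x)/(5*exp(3*x) + 15*exp(2*x) + 15*exp(x) + 5)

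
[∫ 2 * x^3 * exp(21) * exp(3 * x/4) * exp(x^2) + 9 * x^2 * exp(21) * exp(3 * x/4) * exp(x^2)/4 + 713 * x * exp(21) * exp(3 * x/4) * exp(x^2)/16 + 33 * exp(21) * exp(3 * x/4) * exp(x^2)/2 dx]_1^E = -91*exp(91/4)/4 + (3*E/4 + exp(2) + 21)*exp(3*E/4 + exp(2) + 21)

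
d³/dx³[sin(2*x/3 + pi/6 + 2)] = -8*cos(2*x/3 + pi/6 + 2)/27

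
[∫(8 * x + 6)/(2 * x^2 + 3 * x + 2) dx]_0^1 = -2*log(2) + 2*log(7)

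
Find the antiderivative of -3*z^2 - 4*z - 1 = -z^3 - 2*z^2 - z + C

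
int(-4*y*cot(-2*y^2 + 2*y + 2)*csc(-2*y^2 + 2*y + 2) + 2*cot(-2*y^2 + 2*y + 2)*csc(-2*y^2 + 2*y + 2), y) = -csc(-2*y^2 + 2*y + 2) + C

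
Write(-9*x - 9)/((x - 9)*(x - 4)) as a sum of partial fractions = 9/(x - 4) - 18/(x - 9)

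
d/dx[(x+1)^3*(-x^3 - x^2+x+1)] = -6*x^5 - 20*x^4 - 20*x^3 + 10*x + 4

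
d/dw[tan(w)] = cos(w)^(-2)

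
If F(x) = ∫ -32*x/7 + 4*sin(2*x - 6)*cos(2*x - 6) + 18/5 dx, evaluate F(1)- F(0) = -cos(8)/2 + cos(12)/2 + 46/35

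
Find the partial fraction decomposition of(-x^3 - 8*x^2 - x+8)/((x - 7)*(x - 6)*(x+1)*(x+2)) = 7/(36*(x + 2)) + 1/(28*(x + 1)) + 251/(28*(x - 6)) - 367/(36*(x - 7))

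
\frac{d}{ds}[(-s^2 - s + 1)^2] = 4*s^3 + 6*s^2 - 2*s - 2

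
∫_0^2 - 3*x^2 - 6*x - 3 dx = -26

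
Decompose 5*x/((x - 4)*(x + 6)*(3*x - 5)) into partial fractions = -75/(161*(3*x - 5)) - 3/(23*(x + 6)) + 2/(7*(x - 4))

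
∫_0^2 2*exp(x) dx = -2 + 2*exp(2)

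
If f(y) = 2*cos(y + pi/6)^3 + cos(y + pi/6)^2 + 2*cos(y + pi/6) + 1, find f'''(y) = -12*sin(y + pi/6)^3 + 42*sin(y + pi/6)*cos(y + pi/6)^2 + 2*sin(y + pi/6) + 4*sin(2*y + pi/3)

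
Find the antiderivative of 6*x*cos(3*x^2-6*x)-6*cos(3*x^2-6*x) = sin(3*x*(x - 2)) + C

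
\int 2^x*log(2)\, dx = 2^x + C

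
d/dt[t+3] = 1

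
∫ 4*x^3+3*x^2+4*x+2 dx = x^4 + x^3 + 2*x^2 + 2*x + C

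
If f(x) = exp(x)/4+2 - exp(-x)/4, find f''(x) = (exp(2*x) - 1)*exp(-x)/4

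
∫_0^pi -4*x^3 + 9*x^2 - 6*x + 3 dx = (-2*pi - 1 + pi^2)*(-pi^2 - 2 + pi) - 2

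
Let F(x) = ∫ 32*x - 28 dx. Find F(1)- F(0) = -12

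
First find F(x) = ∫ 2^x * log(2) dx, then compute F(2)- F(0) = 3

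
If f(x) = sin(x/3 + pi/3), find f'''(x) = -cos((x + pi)/3)/27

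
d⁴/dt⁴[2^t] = 2^t*log(2)^4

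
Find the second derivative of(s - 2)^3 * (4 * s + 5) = 48*s^2 - 114*s + 36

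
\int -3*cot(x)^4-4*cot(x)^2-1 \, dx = cot(x)/sin(x)^2 + C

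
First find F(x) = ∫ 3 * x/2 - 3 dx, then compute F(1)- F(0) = -9/4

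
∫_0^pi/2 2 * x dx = pi^2/4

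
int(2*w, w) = w^2 + C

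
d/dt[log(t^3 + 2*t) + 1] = (3*t^2 + 2)/(t^3 + 2*t)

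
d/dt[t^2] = 2*t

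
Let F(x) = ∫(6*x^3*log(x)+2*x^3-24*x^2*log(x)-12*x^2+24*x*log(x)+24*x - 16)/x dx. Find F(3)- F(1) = 2*log(3)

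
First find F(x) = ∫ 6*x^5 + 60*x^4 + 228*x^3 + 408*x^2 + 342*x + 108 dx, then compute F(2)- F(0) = 3348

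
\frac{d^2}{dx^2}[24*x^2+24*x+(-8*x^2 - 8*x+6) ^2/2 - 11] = 384*x^2 + 384*x + 16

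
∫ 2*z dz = z^2 + C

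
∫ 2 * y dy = y^2 + C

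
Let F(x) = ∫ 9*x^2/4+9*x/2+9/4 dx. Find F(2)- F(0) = 39/2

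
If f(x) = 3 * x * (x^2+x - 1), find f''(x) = 18*x + 6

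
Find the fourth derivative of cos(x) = cos(x)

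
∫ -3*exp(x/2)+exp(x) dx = (exp(x/2) - 3)^2 + C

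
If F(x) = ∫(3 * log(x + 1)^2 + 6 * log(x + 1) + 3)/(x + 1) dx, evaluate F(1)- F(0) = -1 + (log(2) + 1)^3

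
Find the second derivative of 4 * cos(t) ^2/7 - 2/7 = -8*cos(2*t)/7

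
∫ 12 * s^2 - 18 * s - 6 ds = 4*s^3 - 9*s^2 - 6*s + C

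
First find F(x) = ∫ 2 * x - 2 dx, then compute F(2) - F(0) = 0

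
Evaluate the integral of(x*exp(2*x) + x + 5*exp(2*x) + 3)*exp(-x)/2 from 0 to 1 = -5*exp(-1)/2 + 5*E/2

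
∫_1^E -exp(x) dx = E - exp(E)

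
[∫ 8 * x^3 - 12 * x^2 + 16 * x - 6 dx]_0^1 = 0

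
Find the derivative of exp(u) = exp(u)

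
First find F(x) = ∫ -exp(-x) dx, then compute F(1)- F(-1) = -E + exp(-1)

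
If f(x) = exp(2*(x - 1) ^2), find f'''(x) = 64*x^3*exp(2*x^2 - 4*x + 2) - 192*x^2*exp(2*x^2 - 4*x + 2) + 240*x*exp(2*x^2 - 4*x + 2) - 112*exp(2*x^2 - 4*x + 2)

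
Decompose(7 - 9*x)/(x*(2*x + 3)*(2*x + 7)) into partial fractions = 11/(4*(2*x + 7)) - 41/(12*(2*x + 3)) + 1/(3*x)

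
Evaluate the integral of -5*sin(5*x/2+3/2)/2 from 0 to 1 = cos(4) - cos(3/2)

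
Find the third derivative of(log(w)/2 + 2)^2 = (2*log(w) + 5)/(2*w^3)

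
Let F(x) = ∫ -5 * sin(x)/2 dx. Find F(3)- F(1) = 5*cos(3)/2 - 5*cos(1)/2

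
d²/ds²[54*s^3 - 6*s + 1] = 324*s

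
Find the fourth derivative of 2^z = 2^z*log(2)^4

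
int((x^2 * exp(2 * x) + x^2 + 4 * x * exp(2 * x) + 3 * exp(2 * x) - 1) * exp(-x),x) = 2*(x + 1)^2*sinh(x) + C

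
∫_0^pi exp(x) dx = -1 + exp(pi)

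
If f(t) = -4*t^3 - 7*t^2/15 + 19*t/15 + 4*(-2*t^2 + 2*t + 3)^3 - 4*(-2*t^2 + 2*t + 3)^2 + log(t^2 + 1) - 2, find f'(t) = (-2880*t^7 + 7200*t^6 - 960*t^5 - 3060*t^4 + 706*t^3 - 7721*t^2 - 1184*t + 2539)/(15*t^2 + 15)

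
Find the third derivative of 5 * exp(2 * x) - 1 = 40*exp(2*x)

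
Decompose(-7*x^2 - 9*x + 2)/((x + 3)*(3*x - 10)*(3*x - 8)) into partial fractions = 19/(3*(3*x - 8)) - 476/(57*(3*x - 10)) - 2/(19*(x + 3))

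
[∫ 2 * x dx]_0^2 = 4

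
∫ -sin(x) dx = cos(x) + C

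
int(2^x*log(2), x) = 2^x + C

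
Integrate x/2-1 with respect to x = x^2/4 - x + C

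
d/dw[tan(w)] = cos(w)^(-2)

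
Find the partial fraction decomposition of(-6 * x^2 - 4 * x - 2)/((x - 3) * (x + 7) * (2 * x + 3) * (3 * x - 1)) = 27/(484*(3*x - 1)) - 76/(1089*(2*x + 3)) + 67/(605*(x + 7)) - 17/(180*(x - 3))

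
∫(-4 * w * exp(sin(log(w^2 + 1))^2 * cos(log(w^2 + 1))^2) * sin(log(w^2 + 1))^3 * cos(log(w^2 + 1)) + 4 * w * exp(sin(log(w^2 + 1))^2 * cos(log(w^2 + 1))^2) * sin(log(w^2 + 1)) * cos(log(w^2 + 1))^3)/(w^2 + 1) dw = exp((1 - cos(4*log(w^2 + 1)))/8) + C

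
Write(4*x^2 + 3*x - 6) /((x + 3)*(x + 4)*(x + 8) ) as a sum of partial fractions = 113/(10*(x + 8)) - 23/(2*(x + 4)) + 21/(5*(x + 3))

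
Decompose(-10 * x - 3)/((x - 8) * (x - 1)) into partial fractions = 13/(7*(x - 1)) - 83/(7*(x - 8))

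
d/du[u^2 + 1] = 2*u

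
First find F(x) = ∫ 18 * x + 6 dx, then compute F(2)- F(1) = 33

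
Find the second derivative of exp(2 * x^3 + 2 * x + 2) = 36*x^4*exp(2*x^3 + 2*x + 2) + 24*x^2*exp(2*x^3 + 2*x + 2) + 12*x*exp(2*x^3 + 2*x + 2) + 4*exp(2*x^3 + 2*x + 2)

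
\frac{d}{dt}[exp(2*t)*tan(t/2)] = (2*tan(t/2) + 1/(2*cos(t/2)^2))*exp(2*t)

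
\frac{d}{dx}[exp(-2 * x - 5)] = -2*exp(-2*x - 5)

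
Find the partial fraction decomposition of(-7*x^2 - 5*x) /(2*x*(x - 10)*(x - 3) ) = 13/(7*(x - 3)) - 75/(14*(x - 10))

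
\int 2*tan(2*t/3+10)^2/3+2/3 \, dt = tan(2*t/3 + 10) + C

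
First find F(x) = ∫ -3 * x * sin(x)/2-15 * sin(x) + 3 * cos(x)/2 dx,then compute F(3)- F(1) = 39*cos(3)/2 - 33*cos(1)/2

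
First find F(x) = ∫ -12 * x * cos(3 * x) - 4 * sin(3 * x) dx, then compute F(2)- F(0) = -8*sin(6)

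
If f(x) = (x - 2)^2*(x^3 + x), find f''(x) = 20*x^3 - 48*x^2 + 30*x - 8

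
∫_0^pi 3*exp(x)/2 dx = -3/2 + 3*exp(pi)/2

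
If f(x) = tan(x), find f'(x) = cos(x)^(-2)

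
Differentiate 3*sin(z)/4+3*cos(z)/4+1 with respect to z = -3*sin(z)/4 + 3*cos(z)/4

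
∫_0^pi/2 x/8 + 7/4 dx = -25 - 3*pi/8 + (pi/8 + 5)^2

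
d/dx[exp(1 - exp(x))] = -exp(x - exp(x) + 1)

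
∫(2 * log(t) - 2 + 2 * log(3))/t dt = (log(3*t) - 1)^2 + C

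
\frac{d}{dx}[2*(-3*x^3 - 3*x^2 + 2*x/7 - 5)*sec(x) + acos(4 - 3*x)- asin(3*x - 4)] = 2*(-3*x^3*sin(x)/cos(x) - 3*x^2*sin(x)/cos(x) - 9*x^2 + 2*x*sin(x)/(7*cos(x)) - 6*x - 5*sin(x)/cos(x) + 2/7)/cos(x)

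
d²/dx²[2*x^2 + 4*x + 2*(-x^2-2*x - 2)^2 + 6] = 24*x^2 + 48*x + 36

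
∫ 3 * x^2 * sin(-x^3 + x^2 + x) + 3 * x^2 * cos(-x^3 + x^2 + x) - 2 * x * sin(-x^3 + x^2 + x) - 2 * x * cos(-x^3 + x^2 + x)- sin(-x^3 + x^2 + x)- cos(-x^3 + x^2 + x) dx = sqrt(2)*sin(x^3 - x^2 - x + pi/4) + C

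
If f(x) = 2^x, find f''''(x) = 2^x*log(2)^4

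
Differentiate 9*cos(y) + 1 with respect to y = -9*sin(y)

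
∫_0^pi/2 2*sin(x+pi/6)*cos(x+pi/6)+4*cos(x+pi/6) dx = -25/4 + (sqrt(3)/2 + 2)^2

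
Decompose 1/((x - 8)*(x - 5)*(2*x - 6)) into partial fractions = 1/(20*(x - 3)) - 1/(12*(x - 5)) + 1/(30*(x - 8))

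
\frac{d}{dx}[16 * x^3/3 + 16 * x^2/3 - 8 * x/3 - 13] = 16*x^2 + 32*x/3 - 8/3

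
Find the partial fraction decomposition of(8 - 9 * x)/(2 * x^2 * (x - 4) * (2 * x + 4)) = -13/(48*(x + 2)) - 7/(96*(x - 4)) + 11/(32*x) - 1/(4*x^2)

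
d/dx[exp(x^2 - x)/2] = x*exp(x^2 - x) - exp(x^2 - x)/2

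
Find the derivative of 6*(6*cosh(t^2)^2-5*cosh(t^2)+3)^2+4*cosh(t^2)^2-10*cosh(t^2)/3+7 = -4*t*(680*sinh(t^2)/3 - 293*sinh(2*t^2) + 135*sinh(3*t^2) - 54*sinh(4*t^2))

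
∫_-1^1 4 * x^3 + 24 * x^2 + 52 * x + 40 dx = 96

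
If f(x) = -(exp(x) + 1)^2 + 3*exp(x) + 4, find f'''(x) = -8*exp(2*x) + exp(x)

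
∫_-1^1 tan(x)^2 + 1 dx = 2*tan(1)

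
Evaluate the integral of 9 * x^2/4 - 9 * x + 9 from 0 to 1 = 21/4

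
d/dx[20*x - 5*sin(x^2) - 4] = -10*x*cos(x^2) + 20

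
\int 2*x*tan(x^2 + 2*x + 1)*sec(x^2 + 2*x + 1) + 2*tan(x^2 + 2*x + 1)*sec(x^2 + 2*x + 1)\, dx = sec((x + 1)^2) + C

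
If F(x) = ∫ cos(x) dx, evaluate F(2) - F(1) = -sin(1) + sin(2)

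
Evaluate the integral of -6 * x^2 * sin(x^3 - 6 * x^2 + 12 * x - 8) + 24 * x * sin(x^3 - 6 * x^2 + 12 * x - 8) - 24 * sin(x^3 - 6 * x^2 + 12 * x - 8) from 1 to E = -2*cos(1) + 2*cos((-2 + E)^3)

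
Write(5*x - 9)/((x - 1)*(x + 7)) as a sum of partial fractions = 11/(2*(x + 7)) - 1/(2*(x - 1))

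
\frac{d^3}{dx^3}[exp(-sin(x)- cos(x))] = (sqrt(2)*sin(3*x + pi/4)/2 - 3*cos(2*x) - sqrt(2)*cos(x + pi/4)/2)*exp(-sqrt(2)*sin(x + pi/4))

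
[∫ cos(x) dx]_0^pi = 0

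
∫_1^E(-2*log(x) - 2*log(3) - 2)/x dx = -(1 + log(3))^2 - 2 + log(3)^2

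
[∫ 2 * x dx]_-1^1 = 0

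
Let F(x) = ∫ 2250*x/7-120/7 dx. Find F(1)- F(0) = 1005/7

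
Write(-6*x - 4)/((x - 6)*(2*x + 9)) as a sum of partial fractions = -46/(21*(2*x + 9)) - 40/(21*(x - 6))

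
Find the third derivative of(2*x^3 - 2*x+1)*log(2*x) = (12*x^3*log(x) + 12*x^3*log(2) + 22*x^3 + 2*x + 2)/x^3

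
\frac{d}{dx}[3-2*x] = -2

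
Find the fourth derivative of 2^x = 2^x*log(2)^4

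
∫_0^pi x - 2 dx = -2 + (-2 + pi)^2/2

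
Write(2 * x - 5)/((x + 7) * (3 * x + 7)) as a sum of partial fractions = -29/(14*(3*x + 7)) + 19/(14*(x + 7))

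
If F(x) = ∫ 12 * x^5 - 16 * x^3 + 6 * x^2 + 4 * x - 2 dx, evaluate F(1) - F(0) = 0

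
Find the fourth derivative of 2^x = 2^x*log(2)^4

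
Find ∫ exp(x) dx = exp(x) + C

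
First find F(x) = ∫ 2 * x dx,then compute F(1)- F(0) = 1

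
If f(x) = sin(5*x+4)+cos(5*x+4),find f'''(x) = -125*sqrt(2)*cos(5*x + pi/4 + 4)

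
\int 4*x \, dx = 2*x^2 + C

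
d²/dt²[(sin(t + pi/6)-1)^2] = -sqrt(3)*sin(2*t) + 2*sin(t + pi/6) + cos(2*t)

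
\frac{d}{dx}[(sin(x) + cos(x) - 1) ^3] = 3*sqrt(2)*(sqrt(2)*sin(x + pi/4) - 1)^2*cos(x + pi/4)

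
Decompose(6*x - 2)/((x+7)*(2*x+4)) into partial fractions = 22/(5*(x + 7)) - 7/(5*(x + 2))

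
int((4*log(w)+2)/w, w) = 2*(log(w) + 1)*log(w) + C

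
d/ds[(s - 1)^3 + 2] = 3*s^2 - 6*s + 3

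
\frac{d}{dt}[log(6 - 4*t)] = 2/(2*t - 3)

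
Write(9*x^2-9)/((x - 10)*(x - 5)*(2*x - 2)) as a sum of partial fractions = -27/(5*(x - 5)) + 99/(10*(x - 10))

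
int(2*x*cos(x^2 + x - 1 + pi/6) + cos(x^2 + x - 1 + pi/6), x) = sin(x^2 + x - 1 + pi/6) + C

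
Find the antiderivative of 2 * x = x^2 + C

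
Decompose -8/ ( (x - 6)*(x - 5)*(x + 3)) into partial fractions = -1/(9*(x + 3)) + 1/(x - 5) - 8/(9*(x - 6))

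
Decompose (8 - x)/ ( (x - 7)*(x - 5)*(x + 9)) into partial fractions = 17/(224*(x + 9)) - 3/(28*(x - 5)) + 1/(32*(x - 7))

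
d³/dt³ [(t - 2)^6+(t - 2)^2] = 120*t^3 - 720*t^2 + 1440*t - 960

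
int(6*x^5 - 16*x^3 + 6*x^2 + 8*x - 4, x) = x^6 - 4*x^4 + 2*x^3 + 4*x^2 - 4*x + C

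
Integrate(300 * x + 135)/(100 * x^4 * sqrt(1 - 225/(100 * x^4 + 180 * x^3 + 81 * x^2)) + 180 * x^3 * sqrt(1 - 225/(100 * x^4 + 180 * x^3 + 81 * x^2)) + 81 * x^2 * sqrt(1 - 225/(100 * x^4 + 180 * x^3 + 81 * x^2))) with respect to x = asec(x*(10*x + 9)/15) + C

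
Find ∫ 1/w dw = log(2*w) + C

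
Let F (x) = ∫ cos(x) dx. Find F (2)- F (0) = sin(2)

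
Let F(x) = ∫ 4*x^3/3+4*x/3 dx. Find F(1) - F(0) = 1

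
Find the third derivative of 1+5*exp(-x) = -5*exp(-x)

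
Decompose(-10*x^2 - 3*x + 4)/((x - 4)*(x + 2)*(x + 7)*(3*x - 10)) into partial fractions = 51/(16*(3*x - 10)) + 3/(11*(x + 7)) - 1/(16*(x + 2)) - 14/(11*(x - 4))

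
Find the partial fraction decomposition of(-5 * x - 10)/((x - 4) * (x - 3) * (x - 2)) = -10/(x - 2) + 25/(x - 3) - 15/(x - 4)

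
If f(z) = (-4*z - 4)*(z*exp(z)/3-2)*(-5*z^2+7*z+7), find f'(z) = 20*z^4*exp(z)/3 + 24*z^3*exp(z) - 80*z^2*exp(z)/3 - 120*z^2 - 140*z*exp(z)/3 + 32*z - 28*exp(z)/3 + 112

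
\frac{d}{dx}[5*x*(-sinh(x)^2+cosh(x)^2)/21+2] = 5/21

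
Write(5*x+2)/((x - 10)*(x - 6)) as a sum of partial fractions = -8/(x - 6) + 13/(x - 10)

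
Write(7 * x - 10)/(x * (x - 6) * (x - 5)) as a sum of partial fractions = -5/(x - 5) + 16/(3*(x - 6)) - 1/(3*x)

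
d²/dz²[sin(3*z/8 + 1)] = -9*sin(3*z/8 + 1)/64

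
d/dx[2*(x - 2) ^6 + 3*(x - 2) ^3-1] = 12*x^5 - 120*x^4 + 480*x^3 - 951*x^2 + 924*x - 348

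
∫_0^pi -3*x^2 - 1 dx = -pi^3 - pi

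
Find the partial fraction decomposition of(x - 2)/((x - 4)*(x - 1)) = 1/(3*(x - 1)) + 2/(3*(x - 4))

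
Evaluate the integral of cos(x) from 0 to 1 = sin(1)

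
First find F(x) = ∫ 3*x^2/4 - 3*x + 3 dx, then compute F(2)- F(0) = 2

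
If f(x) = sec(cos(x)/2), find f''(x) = sin(x)^2*tan(cos(x)/2)^2*sec(cos(x)/2)/2 + sin(x)^2*sec(cos(x)/2)/4 - cos(x)*tan(cos(x)/2)*sec(cos(x)/2)/2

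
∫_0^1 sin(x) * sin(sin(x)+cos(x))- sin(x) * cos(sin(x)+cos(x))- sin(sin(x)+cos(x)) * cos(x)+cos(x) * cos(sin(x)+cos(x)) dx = sqrt(2)*(-sin(pi/4 + 1) + sin(pi/4 + sqrt(2)*sin(pi/4 + 1)))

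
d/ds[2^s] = 2^s*log(2)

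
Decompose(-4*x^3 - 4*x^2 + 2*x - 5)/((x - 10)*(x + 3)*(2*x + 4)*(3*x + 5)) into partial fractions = 5/(56*(3*x + 5)) - 61/(104*(x + 3)) + 7/(24*(x + 2)) - 877/(2184*(x - 10))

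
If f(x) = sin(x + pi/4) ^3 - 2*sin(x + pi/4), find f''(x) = 5*sin(x + pi/4)/4 + 9*cos(3*x + pi/4)/4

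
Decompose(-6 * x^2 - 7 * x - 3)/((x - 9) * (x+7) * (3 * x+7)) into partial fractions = 87/(238*(3*x + 7)) - 31/(28*(x + 7)) - 69/(68*(x - 9))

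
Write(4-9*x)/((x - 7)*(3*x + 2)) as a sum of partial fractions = -30/(23*(3*x + 2)) - 59/(23*(x - 7))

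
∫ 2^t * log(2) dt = 2^t + C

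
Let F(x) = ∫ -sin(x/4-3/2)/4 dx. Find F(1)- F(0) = -cos(3/2) + cos(5/4)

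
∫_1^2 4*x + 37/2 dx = 49/2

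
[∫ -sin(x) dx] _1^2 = -cos(1) + cos(2)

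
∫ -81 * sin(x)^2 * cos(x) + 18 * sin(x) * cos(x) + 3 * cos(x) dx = -(3*sin(x) - 1)^2*(3*sin(x) + 1) + C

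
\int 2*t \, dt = t^2 + C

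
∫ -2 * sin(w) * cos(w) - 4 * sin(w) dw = (cos(w) + 2)^2 + C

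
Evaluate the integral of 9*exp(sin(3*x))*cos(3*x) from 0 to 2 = -3 + 3*exp(sin(6))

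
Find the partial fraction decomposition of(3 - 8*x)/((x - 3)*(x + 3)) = -9/(2*(x + 3)) - 7/(2*(x - 3))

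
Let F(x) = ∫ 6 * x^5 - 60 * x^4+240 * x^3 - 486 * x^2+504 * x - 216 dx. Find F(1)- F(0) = -77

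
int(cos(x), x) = sin(x) + C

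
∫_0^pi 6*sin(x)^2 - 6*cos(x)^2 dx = 0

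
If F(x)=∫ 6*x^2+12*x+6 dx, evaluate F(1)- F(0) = 14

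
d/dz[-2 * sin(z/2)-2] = -cos(z/2)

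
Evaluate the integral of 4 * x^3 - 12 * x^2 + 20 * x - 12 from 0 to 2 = 0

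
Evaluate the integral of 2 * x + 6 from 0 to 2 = 16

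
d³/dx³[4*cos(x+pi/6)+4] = 4*sin(x + pi/6)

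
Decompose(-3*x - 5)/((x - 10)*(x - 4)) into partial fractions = 17/(6*(x - 4)) - 35/(6*(x - 10))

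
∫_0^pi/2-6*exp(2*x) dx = 3 - 3*exp(pi)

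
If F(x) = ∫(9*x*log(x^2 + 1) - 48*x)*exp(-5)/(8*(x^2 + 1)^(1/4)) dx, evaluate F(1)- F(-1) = 0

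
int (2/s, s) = 2*log(2*s) + C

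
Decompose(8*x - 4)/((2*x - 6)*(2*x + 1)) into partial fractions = 8/(7*(2*x + 1)) + 10/(7*(x - 3))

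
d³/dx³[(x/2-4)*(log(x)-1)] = (-x - 16)/(2*x^3)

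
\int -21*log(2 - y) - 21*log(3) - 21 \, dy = -21*(y - 2)*log(6 - 3*y) + C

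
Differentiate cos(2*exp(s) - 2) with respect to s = -2*exp(s)*sin(2*exp(s) - 2)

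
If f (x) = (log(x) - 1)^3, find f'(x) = (3*log(x)^2 - 6*log(x) + 3)/x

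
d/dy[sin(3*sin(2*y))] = 6*cos(2*y)*cos(3*sin(2*y))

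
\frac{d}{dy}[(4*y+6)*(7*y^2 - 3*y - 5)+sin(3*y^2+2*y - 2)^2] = 84*y^2 + 6*y*sin(6*y^2 + 4*y - 4) + 60*y + 2*sin(6*y^2 + 4*y - 4) - 38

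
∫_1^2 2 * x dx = 3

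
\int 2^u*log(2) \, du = 2^u + C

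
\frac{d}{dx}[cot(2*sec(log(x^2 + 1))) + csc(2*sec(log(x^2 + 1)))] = -x*(2/tan(2/cos(log(x^2 + 1))) + 1/(sin(1/cos(log(x^2 + 1)))*cos(1/cos(log(x^2 + 1)))))*sin(log(x^2 + 1))/((x^2 + 1)*sin(1/cos(log(x^2 + 1)))*cos(log(x^2 + 1))^2*cos(1/cos(log(x^2 + 1))))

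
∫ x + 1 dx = x^2/2 + x + C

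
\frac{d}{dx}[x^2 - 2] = 2*x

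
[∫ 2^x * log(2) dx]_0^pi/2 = -1 + 2^(pi/2)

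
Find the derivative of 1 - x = -1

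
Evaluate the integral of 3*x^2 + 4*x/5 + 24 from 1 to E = -127/5 + 2*exp(2)/5 + exp(3) + 24*E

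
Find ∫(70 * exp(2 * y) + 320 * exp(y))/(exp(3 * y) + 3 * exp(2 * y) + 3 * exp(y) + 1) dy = (-4*exp(2*y) - 78*exp(y) - 199)/(exp(2*y) + 2*exp(y) + 1) + C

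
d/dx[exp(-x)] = -exp(-x)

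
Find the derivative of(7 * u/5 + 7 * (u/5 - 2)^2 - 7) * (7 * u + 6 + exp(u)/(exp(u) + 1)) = (147*u^2*exp(2*u) + 301*u^2*exp(u) + 147*u^2 - 1372*u*exp(2*u) - 2863*u*exp(u) - 1386*u + 2940*exp(2*u) + 6510*exp(u) + 3045)/(25*exp(2*u) + 50*exp(u) + 25)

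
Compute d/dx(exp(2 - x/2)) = -exp(2 - x/2)/2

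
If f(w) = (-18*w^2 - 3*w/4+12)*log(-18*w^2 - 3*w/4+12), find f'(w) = -36*w*log(-6*w^2 - w/4 + 4) - 36*w*log(3) - 36*w - 3*log(-6*w^2 - w/4 + 4)/4 - 3*log(3)/4 - 3/4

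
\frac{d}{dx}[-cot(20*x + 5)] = 20/sin(20*x + 5)^2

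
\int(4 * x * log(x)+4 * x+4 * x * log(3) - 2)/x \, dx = 2*(2*x - 1)*log(3*x) + C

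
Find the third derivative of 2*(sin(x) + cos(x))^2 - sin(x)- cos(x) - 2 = -16*cos(2*x) + sqrt(2)*cos(x + pi/4)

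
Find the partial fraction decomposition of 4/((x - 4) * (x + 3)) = -4/(7*(x + 3)) + 4/(7*(x - 4))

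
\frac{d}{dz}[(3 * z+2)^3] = 81*z^2 + 108*z + 36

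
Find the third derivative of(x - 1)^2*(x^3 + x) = 60*x^2 - 48*x + 12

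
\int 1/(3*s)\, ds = log(3*s)/3 + C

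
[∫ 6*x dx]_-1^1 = 0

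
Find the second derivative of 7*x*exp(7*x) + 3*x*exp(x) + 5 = 343*x*exp(7*x) + 3*x*exp(x) + 98*exp(7*x) + 6*exp(x)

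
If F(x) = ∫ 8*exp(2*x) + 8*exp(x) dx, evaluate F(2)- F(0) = -16 + (2 + 2*exp(2))^2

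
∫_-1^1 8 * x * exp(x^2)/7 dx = 0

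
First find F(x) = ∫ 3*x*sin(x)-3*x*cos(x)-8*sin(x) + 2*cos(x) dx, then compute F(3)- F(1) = -2*sin(1) - 2*cos(1) - 4*sin(3) - 4*cos(3)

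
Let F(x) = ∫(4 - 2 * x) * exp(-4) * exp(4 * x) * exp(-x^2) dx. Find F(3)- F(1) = 0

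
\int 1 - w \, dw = -w^2/2 + w + C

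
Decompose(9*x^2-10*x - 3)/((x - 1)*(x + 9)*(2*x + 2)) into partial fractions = 51/(10*(x + 9)) - 1/(2*(x + 1)) - 1/(10*(x - 1))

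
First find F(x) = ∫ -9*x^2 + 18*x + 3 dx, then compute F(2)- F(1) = 9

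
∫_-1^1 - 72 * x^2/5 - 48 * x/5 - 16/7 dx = -496/35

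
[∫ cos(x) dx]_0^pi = 0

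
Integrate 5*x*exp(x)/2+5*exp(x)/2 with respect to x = 5*x*exp(x)/2 + C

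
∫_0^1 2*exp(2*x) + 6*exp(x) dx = -16 + (E + 3)^2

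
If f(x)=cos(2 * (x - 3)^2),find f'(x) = 4*(3 - x)*sin(2*(x^2 - 6*x + 9))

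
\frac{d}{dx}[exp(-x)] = -exp(-x)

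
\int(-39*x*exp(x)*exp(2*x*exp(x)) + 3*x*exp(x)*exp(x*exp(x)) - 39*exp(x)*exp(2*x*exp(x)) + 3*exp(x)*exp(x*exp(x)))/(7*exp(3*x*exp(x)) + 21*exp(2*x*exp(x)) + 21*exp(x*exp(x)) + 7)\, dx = (-32*exp(2*x*exp(x)) - 25*exp(x*exp(x)) - 14)/(7*(exp(2*x*exp(x)) + 2*exp(x*exp(x)) + 1)) + C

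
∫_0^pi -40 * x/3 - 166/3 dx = -2*(4 + 5*pi)*(2*pi/3 + 5) + 40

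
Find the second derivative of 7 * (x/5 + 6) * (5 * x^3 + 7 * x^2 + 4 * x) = 84*x^2 + 6594*x/5 + 2996/5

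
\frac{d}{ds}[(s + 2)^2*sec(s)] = (s^2*sin(s)/cos(s) + 4*s*sin(s)/cos(s) + 2*s + 4*sin(s)/cos(s) + 4)/cos(s)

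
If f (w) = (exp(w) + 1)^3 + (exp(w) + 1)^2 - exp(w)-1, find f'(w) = 3*exp(3*w) + 8*exp(2*w) + 4*exp(w)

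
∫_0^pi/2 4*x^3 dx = pi^4/16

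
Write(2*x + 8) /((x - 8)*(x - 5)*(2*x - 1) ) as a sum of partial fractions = 4/(15*(2*x - 1)) - 2/(3*(x - 5)) + 8/(15*(x - 8))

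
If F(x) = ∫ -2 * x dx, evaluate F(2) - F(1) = -3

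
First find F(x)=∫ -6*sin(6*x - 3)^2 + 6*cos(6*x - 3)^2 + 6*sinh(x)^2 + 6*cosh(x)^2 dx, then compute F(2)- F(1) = -3*sinh(2) + sin(18)/2 - sin(6)/2 + 3*sinh(4)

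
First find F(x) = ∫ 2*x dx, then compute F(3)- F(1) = 8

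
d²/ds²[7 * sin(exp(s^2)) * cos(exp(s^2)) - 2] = 14*(-4*s^2*exp(s^2)*sin(2*exp(s^2)) + 2*s^2*cos(2*exp(s^2)) + cos(2*exp(s^2)))*exp(s^2)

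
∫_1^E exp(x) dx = -E + exp(E)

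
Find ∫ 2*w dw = w^2 + C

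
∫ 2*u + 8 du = u^2 + 8*u + C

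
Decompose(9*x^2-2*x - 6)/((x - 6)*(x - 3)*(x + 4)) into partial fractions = 73/(35*(x + 4)) - 23/(7*(x - 3)) + 51/(5*(x - 6))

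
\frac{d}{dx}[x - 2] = 1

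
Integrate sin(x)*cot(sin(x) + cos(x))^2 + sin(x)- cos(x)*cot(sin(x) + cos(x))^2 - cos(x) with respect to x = cot(sin(x) + cos(x)) + C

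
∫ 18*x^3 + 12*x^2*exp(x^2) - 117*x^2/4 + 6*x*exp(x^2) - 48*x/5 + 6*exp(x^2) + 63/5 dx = 3*(2*x + 1)*(15*x^3 - 40*x^2 + 4*x + 20*exp(x^2) + 40)/20 + C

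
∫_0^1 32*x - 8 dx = 8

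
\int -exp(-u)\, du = exp(-u) + C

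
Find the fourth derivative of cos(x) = cos(x)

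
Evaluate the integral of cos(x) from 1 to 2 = -sin(1) + sin(2)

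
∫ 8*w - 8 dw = 4*w^2 - 8*w + C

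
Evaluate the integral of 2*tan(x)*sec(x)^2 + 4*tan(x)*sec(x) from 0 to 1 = -9 + (sec(1) + 2)^2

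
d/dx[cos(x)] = -sin(x)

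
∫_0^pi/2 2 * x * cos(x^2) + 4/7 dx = sin(pi^2/4) + 2*pi/7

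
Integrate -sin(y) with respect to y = cos(y) + C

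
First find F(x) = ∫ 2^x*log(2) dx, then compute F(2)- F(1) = 2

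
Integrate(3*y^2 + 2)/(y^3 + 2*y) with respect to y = log(3*y^3 + 6*y) + C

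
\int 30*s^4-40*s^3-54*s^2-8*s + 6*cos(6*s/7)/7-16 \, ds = 2*s*(3*s + 4)*(s^3 - 3*s^2 + s - 2) + sin(6*s/7) + C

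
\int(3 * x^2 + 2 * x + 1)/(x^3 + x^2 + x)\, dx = log(-x*(x^2 + x + 1)) + C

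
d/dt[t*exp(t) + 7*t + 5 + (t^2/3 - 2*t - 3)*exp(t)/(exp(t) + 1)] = (t^2*exp(t) + 3*t*exp(3*t) + 8*t*exp(2*t) - t*exp(t) + 3*exp(3*t) + 21*exp(2*t) + 30*exp(t) + 21)/(3*exp(2*t) + 6*exp(t) + 3)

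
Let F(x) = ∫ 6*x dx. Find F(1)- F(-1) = 0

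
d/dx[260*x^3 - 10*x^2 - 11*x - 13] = 780*x^2 - 20*x - 11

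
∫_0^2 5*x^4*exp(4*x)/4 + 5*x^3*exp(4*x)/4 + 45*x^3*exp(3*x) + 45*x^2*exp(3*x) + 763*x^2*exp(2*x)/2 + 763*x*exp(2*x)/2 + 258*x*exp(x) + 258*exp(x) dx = -80 + 3*exp(4) + 36*exp(2) + 5*(4 + exp(4) + 12*exp(2))^2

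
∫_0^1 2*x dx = 1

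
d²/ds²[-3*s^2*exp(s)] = -3*s^2*exp(s) - 12*s*exp(s) - 6*exp(s)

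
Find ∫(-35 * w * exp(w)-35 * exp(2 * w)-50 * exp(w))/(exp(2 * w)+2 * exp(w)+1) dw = (-35*w*exp(w) - 11*exp(w) + 4)/(exp(w) + 1) + C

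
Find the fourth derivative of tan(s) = 24*tan(s)^5 + 40*tan(s)^3 + 16*tan(s)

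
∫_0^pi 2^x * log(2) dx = -1 + 2^pi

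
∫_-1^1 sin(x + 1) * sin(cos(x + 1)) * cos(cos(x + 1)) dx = -cos(2)/4 + cos(2*cos(2))/4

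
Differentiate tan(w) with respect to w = cos(w)^(-2)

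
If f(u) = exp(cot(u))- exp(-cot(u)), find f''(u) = 4*(exp(1/tan(u))*sin(2*u) + exp(1/tan(u)) + exp(-1/tan(u))*sin(2*u) - exp(-1/tan(u)))/(1 - cos(2*u))^2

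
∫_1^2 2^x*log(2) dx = 2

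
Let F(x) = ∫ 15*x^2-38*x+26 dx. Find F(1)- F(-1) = 62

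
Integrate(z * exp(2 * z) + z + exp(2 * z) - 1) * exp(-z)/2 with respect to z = z*sinh(z) + C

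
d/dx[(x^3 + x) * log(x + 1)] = (3*x^3*log(x + 1) + x^3 + 3*x^2*log(x + 1) + x*log(x + 1) + x + log(x + 1))/(x + 1)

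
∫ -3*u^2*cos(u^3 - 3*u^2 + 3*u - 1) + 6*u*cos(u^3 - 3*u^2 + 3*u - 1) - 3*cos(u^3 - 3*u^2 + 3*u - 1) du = -sin((u - 1)^3) + C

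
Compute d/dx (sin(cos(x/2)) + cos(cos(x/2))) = -sqrt(2)*sin(x/2)*cos(cos(x/2) + pi/4)/2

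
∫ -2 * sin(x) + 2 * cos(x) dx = 2*sqrt(2)*sin(x + pi/4) + C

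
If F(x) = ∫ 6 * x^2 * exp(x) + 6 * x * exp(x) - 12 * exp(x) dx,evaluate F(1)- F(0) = 6 - 6*E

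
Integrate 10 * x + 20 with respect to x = 5*x^2 + 20*x + C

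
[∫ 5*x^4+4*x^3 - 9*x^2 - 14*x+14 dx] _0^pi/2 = (-1 + pi/2)^3*(2 + (pi/2 + 2)^2) + 6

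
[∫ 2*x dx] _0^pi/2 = pi^2/4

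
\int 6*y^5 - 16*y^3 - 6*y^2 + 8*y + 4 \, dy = y^6 - 4*y^4 - 2*y^3 + 4*y^2 + 4*y + C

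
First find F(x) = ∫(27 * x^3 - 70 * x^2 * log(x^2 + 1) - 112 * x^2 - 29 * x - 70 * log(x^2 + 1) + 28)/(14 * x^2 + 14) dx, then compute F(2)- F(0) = 55/7 - 12*log(5)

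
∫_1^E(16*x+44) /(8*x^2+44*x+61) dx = -log(226) + log(1 + (4*E + 11)^2)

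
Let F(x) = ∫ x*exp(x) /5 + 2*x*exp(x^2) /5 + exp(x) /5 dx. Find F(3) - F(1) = -2*E/5 + 3*exp(3)/5 + exp(9)/5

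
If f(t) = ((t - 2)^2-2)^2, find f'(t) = 4*t^3 - 24*t^2 + 40*t - 16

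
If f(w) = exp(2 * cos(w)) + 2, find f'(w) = -2*exp(2*cos(w))*sin(w)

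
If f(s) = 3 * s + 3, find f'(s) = 3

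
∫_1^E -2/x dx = -2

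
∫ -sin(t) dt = cos(t) + C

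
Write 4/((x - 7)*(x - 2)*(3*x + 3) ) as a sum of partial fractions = 1/(18*(x + 1)) - 4/(45*(x - 2)) + 1/(30*(x - 7))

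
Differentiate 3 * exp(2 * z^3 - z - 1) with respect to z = (18*z^2 - 3)*exp(2*z^3 - z - 1)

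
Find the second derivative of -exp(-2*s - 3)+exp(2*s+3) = (4*exp(4*s + 6) - 4)*exp(-2*s - 3)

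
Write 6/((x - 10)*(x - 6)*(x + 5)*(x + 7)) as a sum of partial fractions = -3/(221*(x + 7)) + 1/(55*(x + 5)) - 3/(286*(x - 6)) + 1/(170*(x - 10))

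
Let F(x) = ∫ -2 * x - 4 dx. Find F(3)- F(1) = -16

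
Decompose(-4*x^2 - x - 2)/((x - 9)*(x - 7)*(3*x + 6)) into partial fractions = -16/(297*(x + 2)) + 205/(54*(x - 7)) - 335/(66*(x - 9))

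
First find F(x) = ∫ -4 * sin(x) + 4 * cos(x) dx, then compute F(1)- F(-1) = 8*sin(1)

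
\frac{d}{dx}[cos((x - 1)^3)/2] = -3*(x - 1)^2*sin(x^3 - 3*x^2 + 3*x - 1)/2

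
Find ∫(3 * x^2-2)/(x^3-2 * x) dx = log(x*(x^2 - 2)) + C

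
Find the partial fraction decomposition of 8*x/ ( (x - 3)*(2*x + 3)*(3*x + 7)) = -21/(10*(3*x + 7)) + 16/(15*(2*x + 3)) + 1/(6*(x - 3))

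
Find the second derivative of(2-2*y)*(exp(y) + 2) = -2*y*exp(y) - 2*exp(y)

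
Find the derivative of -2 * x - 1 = -2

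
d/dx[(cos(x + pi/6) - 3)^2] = 6*sin(x + pi/6) - sin(2*x + pi/3)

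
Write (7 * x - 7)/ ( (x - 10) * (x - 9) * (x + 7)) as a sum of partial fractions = -7/(34*(x + 7)) - 7/(2*(x - 9)) + 63/(17*(x - 10))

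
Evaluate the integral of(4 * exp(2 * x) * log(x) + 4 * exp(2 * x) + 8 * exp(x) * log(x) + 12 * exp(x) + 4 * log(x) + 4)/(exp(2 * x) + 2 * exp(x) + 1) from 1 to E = -4*E/(1 + E) + 4*exp(E)/(1 + exp(E)) + 4*E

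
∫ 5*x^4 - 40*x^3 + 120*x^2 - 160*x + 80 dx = x^5 - 10*x^4 + 40*x^3 - 80*x^2 + 80*x + C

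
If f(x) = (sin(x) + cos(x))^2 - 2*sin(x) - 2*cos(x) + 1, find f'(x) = 2*cos(2*x) - 2*sqrt(2)*cos(x + pi/4)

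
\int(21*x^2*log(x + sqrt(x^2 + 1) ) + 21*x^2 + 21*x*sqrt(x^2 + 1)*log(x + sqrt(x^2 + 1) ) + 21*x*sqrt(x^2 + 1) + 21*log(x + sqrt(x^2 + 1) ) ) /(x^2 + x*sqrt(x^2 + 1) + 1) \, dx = 21*x*log(x + sqrt(x^2 + 1)) + C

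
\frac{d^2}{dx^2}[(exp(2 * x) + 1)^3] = 36*exp(6*x) + 48*exp(4*x) + 12*exp(2*x)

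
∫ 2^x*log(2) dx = 2^x + C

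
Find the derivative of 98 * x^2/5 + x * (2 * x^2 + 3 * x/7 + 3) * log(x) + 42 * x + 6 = 6*x^2*log(x) + 2*x^2 + 6*x*log(x)/7 + 1387*x/35 + 3*log(x) + 45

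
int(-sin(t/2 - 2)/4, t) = cos(t/2 - 2)/2 + C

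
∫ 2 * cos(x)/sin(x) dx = 2*log(sin(x)/2) + C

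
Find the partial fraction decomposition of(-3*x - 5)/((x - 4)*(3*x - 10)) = 45/(2*(3*x - 10)) - 17/(2*(x - 4))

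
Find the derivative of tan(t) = cos(t)^(-2)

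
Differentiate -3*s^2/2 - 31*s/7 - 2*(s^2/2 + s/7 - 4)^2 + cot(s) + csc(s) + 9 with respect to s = -2*s^3 - 6*s^2/7 + 633*s/49 - cot(s)^2 - cot(s)*csc(s) - 22/7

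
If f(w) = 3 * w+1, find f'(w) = 3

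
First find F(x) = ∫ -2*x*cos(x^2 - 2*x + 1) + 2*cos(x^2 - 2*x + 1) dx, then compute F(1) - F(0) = sin(1)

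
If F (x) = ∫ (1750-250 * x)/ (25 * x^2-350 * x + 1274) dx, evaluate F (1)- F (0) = -5*log(949/49) + 5*log(26)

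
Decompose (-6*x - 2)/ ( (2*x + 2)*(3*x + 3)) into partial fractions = -1/(x + 1) + 2/(3*(x + 1)^2)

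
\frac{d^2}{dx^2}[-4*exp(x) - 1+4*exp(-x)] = (4 - 4*exp(2*x))*exp(-x)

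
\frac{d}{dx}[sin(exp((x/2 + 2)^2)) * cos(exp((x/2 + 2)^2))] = (x/2 + 2)*exp(4)*exp(2*x)*exp(x^2/4)*cos(2*exp(4)*exp(2*x)*exp(x^2/4))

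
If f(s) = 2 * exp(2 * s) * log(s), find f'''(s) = (16*s^3*exp(2*s)*log(s) + 24*s^2*exp(2*s) - 12*s*exp(2*s) + 4*exp(2*s))/s^3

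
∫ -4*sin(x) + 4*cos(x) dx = 4*sqrt(2)*sin(x + pi/4) + C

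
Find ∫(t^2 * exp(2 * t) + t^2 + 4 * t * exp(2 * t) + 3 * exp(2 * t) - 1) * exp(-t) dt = 2*(t + 1)^2*sinh(t) + C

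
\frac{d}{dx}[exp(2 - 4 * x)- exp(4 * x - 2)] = (-4*exp(8*x - 4) - 4)*exp(2 - 4*x)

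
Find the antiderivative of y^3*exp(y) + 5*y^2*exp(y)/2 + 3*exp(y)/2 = (y^3 - y^2/2 + y + 1/2)*exp(y) + C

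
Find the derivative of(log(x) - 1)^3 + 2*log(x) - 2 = (3*log(x)^2 - 6*log(x) + 5)/x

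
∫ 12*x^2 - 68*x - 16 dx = 4*x^3 - 34*x^2 - 16*x + C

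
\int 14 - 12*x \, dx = -6*x^2 + 14*x + C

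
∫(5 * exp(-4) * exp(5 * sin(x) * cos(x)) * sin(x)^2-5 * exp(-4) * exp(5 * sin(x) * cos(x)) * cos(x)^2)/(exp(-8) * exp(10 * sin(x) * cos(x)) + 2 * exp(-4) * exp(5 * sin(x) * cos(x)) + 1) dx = 1/(exp(5*sin(2*x)/2 - 4) + 1) + C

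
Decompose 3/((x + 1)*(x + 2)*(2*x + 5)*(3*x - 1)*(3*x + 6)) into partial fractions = 81/(3332*(3*x - 1)) + 16/(51*(2*x + 5)) - 4/(49*(x + 2)) + 1/(7*(x + 2)^2) - 1/(12*(x + 1))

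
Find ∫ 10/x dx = 10*log(x) + C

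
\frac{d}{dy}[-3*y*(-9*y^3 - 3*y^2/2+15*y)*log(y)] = 108*y^3*log(y) + 27*y^3 + 27*y^2*log(y)/2 + 9*y^2/2 - 90*y*log(y) - 45*y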